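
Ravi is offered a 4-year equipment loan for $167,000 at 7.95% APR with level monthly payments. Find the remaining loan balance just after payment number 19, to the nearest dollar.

With monthly rate i = 7.95%/12 = 0.0066250, the balance after k of n payments is P · [(1+i)^n − (1+i)^k] / [(1+i)^n − 1].
(1+0.0066250)^48 = 1.37293565 and (1+0.0066250)^19 = 1.13366968, so the balance is 167,000 × (1.37293565 − 1.13366968) / (1.37293565 − 1) = $107,142.93.

$107,143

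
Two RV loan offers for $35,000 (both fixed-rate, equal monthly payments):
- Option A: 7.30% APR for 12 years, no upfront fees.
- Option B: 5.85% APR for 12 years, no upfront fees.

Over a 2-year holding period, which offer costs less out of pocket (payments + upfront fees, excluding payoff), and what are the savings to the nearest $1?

Option B by $641

Option A: monthly rate = 7.3%/12 = 0.0060833; payment = 35,000 × 0.0060833 / (1 − (1+0.0060833)^−144) = $365.55.
Option B: monthly rate = 5.85%/12 = 0.0048750; payment = 35,000 × 0.0048750 / (1 − (1+0.0048750)^−144) = $338.84.
Over 24 months: Option A costs 24 × $365.55 = $8,773.20; Option B costs 24 × $338.84 = $8,132.16.
Option B is cheaper by $8,773.20 − $8,132.16 = $641.04.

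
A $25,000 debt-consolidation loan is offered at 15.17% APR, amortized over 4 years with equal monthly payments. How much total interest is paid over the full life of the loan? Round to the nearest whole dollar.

At 15.17% the monthly rate is 0.0126417, so the payment is 25,000 × 0.0126417 / (1 − 1.0126417^−48) = $697.92.
Total paid = 48 × $697.92 = $33,500.16; interest = $33,500.16 − $25,000 = $8,500.16.

$8,500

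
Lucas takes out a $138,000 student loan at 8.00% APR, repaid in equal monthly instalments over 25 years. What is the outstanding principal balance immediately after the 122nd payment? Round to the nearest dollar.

$110,807

With monthly rate i = 8%/12 = 0.0066667, the balance after k of n payments is P · [(1+i)^n − (1+i)^k] / [(1+i)^n − 1].
(1+0.0066667)^300 = 7.34017596 and (1+0.0066667)^122 = 2.24933409, so the balance is 138,000 × (7.34017596 − 2.24933409) / (7.34017596 − 1) = $110,807.05.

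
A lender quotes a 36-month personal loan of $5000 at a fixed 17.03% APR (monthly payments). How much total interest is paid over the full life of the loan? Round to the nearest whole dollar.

Monthly rate = 17.03%/12 = 0.0141917; payment = 5,000 × 0.0141917 / (1 − (1+0.0141917)^−36) = $178.34.
Total paid = 36 × $178.34 = $6,420.24; interest = $6,420.24 − $5,000 = $1,420.24.

$1,420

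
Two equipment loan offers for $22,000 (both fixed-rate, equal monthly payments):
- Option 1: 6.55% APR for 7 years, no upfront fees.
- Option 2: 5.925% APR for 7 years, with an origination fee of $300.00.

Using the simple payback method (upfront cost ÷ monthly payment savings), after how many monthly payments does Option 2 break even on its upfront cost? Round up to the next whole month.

46 months

Option 1: at 6.55% the monthly rate is 0.0054583, so the payment is 22,000 × 0.0054583 / (1 − 1.0054583^−84) = $327.22.
Option 2: monthly rate = 5.925%/12 = 0.0049375; payment = 22,000 × 0.0049375 / (1 − (1+0.0049375)^−84) = $320.60.
Monthly savings = $327.22 − $320.60 = $6.62.
Break-even = $300.00 / $6.62 = 45.32 → 46 months.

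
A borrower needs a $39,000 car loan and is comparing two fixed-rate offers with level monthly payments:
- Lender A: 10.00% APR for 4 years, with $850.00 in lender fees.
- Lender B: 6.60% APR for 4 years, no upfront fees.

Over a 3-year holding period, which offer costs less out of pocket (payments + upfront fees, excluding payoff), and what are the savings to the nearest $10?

Lender A: monthly rate = 10%/12 = 0.0083333; payment = 39,000 × 0.0083333 / (1 − (1+0.0083333)^−48) = $989.14.
Lender B: at 6.60% the monthly rate is 0.0055000, so the payment is 39,000 × 0.0055000 / (1 − 1.0055000^−48) = $926.68.
Over 36 months: Lender A costs 36 × $989.14 + $850.00 = $36,459.04; Lender B costs 36 × $926.68 = $33,360.48.
Lender B is cheaper by $36,459.04 − $33,360.48 = $3,098.56.

Lender B by $3,100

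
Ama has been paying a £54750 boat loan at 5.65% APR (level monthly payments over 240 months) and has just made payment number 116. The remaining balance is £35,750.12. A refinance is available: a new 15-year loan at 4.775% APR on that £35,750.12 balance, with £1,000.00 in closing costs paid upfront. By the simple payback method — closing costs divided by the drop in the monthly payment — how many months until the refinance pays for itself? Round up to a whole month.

10 months

Current payment = 54,750 × 5.65%/12 / (1 − (1+0.0047083)^−240) = £381.27.
Refinanced payment = 35,750.12 × 0.0039792 / (1 − (1+0.0039792)^−180) = £278.54.
Monthly savings = £381.27 − £278.54 = £102.73.
Break-even = £1,000.00 / £102.73 = 9.73 → 10 months.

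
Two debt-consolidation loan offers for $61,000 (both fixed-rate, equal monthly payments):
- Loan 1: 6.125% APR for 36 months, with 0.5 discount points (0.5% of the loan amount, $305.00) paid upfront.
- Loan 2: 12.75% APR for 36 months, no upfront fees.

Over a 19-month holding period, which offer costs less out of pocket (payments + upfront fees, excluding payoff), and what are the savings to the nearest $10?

Loan 1: monthly rate = 6.125%/12 = 0.0051042; payment = 61,000 × 0.0051042 / (1 − (1+0.0051042)^−36) = $1,859.20.
Loan 2: at 12.75% the monthly rate is 0.0106250, so the payment is 61,000 × 0.0106250 / (1 − 1.0106250^−36) = $2,047.99.
Over 19 months: Loan 1 costs 19 × $1,859.20 + $305.00 = $35,629.80; Loan 2 costs 19 × $2,047.99 = $38,911.81.
Loan 1 is cheaper by $38,911.81 − $35,629.80 = $3,282.01.

Loan 1 by $3,280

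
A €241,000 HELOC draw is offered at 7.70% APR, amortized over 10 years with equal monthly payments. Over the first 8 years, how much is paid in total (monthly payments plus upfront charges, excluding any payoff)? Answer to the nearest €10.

Monthly rate = 7.7%/12 = 0.0064167; payment = 241,000 × 0.0064167 / (1 − (1+0.0064167)^−120) = €2,885.93.
Total outlay = 96 × €2,885.93 = €277,049.28.

€277,050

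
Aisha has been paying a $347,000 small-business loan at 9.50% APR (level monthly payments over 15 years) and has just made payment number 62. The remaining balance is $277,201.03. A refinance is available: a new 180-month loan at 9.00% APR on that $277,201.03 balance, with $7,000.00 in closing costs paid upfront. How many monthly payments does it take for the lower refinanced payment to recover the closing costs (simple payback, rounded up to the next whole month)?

9 months

Current payment = 347,000 × 9.5%/12 / (1 − (1+0.0079167)^−180) = $3,623.46.
Refinanced payment = 277,201.03 × 0.0075000 / (1 − (1+0.0075000)^−180) = $2,811.56.
Monthly savings = $3,623.46 − $2,811.56 = $811.90.
Break-even = $7,000.00 / $811.90 = 8.62 → 9 months.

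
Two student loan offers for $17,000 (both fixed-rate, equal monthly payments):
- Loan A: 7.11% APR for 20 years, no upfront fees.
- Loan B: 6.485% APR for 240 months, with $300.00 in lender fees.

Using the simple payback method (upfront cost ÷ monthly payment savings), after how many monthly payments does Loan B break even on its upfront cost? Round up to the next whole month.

48 months

Loan A: monthly rate = 7.11%/12 = 0.0059250; payment = 17,000 × 0.0059250 / (1 − (1+0.0059250)^−240) = $132.93.
Loan B: monthly rate = 6.485%/12 = 0.0054042; payment = 17,000 × 0.0054042 / (1 − (1+0.0054042)^−240) = $126.60.
Monthly savings = $132.93 − $126.60 = $6.33.
Break-even = $300.00 / $6.33 = 47.39 → 48 months.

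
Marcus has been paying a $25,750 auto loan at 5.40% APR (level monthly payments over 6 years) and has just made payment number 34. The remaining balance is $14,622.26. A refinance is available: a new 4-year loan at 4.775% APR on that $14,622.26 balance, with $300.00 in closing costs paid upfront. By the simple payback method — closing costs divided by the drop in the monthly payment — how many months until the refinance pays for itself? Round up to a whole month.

4 months

Current payment = 25,750 × 5.4%/12 / (1 − (1+0.0045000)^−72) = $419.50.
Refinanced payment = 14,622.26 × 0.0039792 / (1 − (1+0.0039792)^−48) = $335.25.
Monthly savings = $419.50 − $335.25 = $84.25.
Break-even = $300.00 / $84.25 = 3.56 → 4 months.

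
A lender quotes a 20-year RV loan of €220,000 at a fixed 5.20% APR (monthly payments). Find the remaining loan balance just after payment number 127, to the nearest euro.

With monthly rate i = 5.2%/12 = 0.0043333, the balance after k of n payments is P · [(1+i)^n − (1+i)^k] / [(1+i)^n − 1].
(1+0.0043333)^240 = 2.82286734 and (1+0.0043333)^127 = 1.73177064, so the balance is 220,000 × (2.82286734 − 1.73177064) / (2.82286734 − 1) = €131,683.35.

€131,683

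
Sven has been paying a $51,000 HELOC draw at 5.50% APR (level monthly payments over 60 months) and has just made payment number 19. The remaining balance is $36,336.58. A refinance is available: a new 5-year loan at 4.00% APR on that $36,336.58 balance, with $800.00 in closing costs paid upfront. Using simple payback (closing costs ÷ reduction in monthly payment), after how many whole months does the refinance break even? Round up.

3 months

Current payment = 51,000 × 5.5%/12 / (1 − (1+0.0045833)^−60) = $974.16.
Refinanced payment = 36,336.58 × 0.0033333 / (1 − (1+0.0033333)^−60) = $669.19.
Monthly savings = $974.16 − $669.19 = $304.97.
Break-even = $800.00 / $304.97 = 2.62 → 3 months.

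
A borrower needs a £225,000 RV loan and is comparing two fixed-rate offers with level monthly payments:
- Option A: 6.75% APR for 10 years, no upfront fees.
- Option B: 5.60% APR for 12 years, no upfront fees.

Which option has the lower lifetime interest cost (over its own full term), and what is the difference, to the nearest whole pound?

Option A: at 6.75% the monthly rate is 0.0056250, so the payment is 225,000 × 0.0056250 / (1 − 1.0056250^−120) = £2,583.54.
Total interest on Option A = 120 × £2,583.54 − £225,000 = £85,024.80.
Option B: monthly rate = 5.6%/12 = 0.0046667; payment = 225,000 × 0.0046667 / (1 − (1+0.0046667)^−144) = £2,149.37.
Total interest on Option B = 144 × £2,149.37 − £225,000 = £84,509.28.
Option B is lower by £515.52.

Option B by £516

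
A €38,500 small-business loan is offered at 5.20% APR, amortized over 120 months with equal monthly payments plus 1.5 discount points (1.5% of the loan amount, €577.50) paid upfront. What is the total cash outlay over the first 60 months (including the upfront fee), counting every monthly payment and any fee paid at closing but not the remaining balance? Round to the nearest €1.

€25,305

At 5.20% the monthly rate is 0.0043333, so the payment is 38,500 × 0.0043333 / (1 − 1.0043333^−120) = €412.13.
Total outlay = 60 × €412.13 + €577.50 = €25,305.30.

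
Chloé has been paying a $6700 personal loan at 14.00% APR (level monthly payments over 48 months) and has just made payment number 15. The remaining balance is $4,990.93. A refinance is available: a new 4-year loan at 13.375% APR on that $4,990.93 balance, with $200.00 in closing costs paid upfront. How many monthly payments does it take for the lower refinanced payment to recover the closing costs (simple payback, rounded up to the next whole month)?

Current payment = 6,700 × 14%/12 / (1 − (1+0.0116667)^−48) = $183.09.
Refinanced payment = 4,990.93 × 0.0111458 / (1 − (1+0.0111458)^−48) = $134.82.
Monthly savings = $183.09 − $134.82 = $48.27.
Break-even = $200.00 / $48.27 = 4.14 → 5 months.

5 months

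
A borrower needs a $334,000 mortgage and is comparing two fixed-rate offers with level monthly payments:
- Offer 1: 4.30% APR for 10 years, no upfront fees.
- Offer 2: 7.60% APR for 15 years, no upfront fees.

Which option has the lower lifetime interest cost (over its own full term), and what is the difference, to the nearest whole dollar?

Offer 1: monthly rate = 4.3%/12 = 0.0035833; payment = 334,000 × 0.0035833 / (1 − (1+0.0035833)^−120) = $3,429.41.
Total interest on Offer 1 = 120 × $3,429.41 − $334,000 = $77,529.20.
Offer 2: monthly rate = 7.6%/12 = 0.0063333; payment = 334,000 × 0.0063333 / (1 − (1+0.0063333)^−180) = $3,115.23.
Total interest on Offer 2 = 180 × $3,115.23 − $334,000 = $226,741.40.
Offer 1 is lower by $149,212.20.

Offer 1 by $149,212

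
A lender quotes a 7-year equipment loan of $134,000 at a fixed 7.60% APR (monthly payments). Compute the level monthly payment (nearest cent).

Monthly rate = 7.6%/12 = 0.0063333; payment = 134,000 × 0.0063333 / (1 − (1+0.0063333)^−84) = $2,061.95.

$2,061.95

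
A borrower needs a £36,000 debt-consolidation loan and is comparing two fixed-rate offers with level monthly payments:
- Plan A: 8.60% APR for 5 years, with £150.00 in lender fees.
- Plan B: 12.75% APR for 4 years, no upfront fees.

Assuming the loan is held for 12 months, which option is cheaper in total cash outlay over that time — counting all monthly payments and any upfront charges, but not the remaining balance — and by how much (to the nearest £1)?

Plan A by £2,502

Plan A: at 8.60% the monthly rate is 0.0071667, so the payment is 36,000 × 0.0071667 / (1 − 1.0071667^−60) = £740.33.
Plan B: monthly rate = 12.75%/12 = 0.0106250; payment = 36,000 × 0.0106250 / (1 − (1+0.0106250)^−48) = £961.33.
Over 12 months: Plan A costs 12 × £740.33 + £150.00 = £9,033.96; Plan B costs 12 × £961.33 = £11,535.96.
Plan A is cheaper by £11,535.96 − £9,033.96 = £2,502.00.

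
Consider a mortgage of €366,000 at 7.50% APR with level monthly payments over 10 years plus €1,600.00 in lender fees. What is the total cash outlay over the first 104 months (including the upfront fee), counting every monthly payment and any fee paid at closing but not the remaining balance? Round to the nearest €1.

Monthly rate = 7.5%/12 = 0.0062500; payment = 366,000 × 0.0062500 / (1 − (1+0.0062500)^−120) = €4,344.48.
Total outlay = 104 × €4,344.48 + €1,600.00 = €453,425.92.

€453,426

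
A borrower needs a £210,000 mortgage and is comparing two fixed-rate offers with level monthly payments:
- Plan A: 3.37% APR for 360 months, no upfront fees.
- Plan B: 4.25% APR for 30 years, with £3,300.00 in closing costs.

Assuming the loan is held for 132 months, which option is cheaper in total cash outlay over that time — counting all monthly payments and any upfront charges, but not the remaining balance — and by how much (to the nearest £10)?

Plan A: at 3.37% the monthly rate is 0.0028083, so the payment is 210,000 × 0.0028083 / (1 − 1.0028083^−360) = £927.82.
Plan B: monthly rate = 4.25%/12 = 0.0035417; payment = 210,000 × 0.0035417 / (1 − (1+0.0035417)^−360) = £1,033.07.
Over 132 months: Plan A costs 132 × £927.82 = £122,472.24; Plan B costs 132 × £1,033.07 + £3,300.00 = £139,665.24.
Plan A is cheaper by £139,665.24 − £122,472.24 = £17,193.00.

Plan A by £17,190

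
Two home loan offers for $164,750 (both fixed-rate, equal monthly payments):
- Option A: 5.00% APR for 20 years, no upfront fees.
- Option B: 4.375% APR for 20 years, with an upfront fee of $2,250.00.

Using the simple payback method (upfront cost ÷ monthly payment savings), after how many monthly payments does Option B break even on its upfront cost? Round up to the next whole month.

Option A: at 5.00% the monthly rate is 0.0041667, so the payment is 164,750 × 0.0041667 / (1 − 1.0041667^−240) = $1,087.28.
Option B: at 4.375% the monthly rate is 0.0036458, so the payment is 164,750 × 0.0036458 / (1 − 1.0036458^−240) = $1,031.21.
Monthly savings = $1,087.28 − $1,031.21 = $56.07.
Break-even = $2,250.00 / $56.07 = 40.13 → 41 months.

41 months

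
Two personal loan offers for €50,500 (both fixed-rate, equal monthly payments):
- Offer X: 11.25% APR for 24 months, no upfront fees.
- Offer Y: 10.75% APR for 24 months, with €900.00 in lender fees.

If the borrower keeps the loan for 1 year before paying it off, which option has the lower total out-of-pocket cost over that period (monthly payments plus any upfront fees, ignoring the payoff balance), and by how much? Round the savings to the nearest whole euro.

Offer X: monthly rate = 11.25%/12 = 0.0093750; payment = 50,500 × 0.0093750 / (1 − (1+0.0093750)^−24) = €2,359.56.
Offer Y: at 10.75% the monthly rate is 0.0089583, so the payment is 50,500 × 0.0089583 / (1 − 1.0089583^−24) = €2,347.84.
Over 12 months: Offer X costs 12 × €2,359.56 = €28,314.72; Offer Y costs 12 × €2,347.84 + €900.00 = €29,074.08.
Offer X is cheaper by €29,074.08 − €28,314.72 = €759.36.

Offer X by €759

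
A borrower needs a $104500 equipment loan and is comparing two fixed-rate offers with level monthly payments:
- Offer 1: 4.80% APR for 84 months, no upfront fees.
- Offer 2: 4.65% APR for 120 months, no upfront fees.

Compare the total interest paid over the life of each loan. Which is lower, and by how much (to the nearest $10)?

Offer 1 by $7,630

Offer 1: at 4.80% the monthly rate is 0.0040000, so the payment is 104,500 × 0.0040000 / (1 − 1.0040000^−84) = $1,467.19.
Total interest on Offer 1 = 84 × $1,467.19 − $104,500 = $18,743.96.
Offer 2: at 4.65% the monthly rate is 0.0038750, so the payment is 104,500 × 0.0038750 / (1 − 1.0038750^−120) = $1,090.59.
Total interest on Offer 2 = 120 × $1,090.59 − $104,500 = $26,370.80.
Offer 1 is lower by $7,626.84.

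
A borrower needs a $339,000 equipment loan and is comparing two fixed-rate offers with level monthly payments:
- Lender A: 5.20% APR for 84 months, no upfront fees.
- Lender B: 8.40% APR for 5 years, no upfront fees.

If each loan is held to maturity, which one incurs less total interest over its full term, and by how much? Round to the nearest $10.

Lender A: monthly rate = 5.2%/12 = 0.0043333; payment = 339,000 × 0.0043333 / (1 − (1+0.0043333)^−84) = $4,823.32.
Total interest on Lender A = 84 × $4,823.32 − $339,000 = $66,158.88.
Lender B: at 8.40% the monthly rate is 0.0070000, so the payment is 339,000 × 0.0070000 / (1 − 1.0070000^−60) = $6,938.78.
Total interest on Lender B = 60 × $6,938.78 − $339,000 = $77,326.80.
Lender A is lower by $11,167.92.

Lender A by $11,170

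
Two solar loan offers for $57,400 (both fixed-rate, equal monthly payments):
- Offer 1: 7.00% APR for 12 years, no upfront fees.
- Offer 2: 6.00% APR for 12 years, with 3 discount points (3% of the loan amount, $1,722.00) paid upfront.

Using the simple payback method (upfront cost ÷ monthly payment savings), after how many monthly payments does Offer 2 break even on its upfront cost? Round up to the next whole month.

58 months

Offer 1: monthly rate = 7%/12 = 0.0058333; payment = 57,400 × 0.0058333 / (1 − (1+0.0058333)^−144) = $590.29.
Offer 2: monthly rate = 6%/12 = 0.0050000; payment = 57,400 × 0.0050000 / (1 − (1+0.0050000)^−144) = $560.14.
Monthly savings = $590.29 − $560.14 = $30.15.
Break-even = $1,722.00 / $30.15 = 57.11 → 58 months.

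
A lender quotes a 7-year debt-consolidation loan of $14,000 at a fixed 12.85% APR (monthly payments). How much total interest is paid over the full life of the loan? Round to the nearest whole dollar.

At 12.85% the monthly rate is 0.0107083, so the payment is 14,000 × 0.0107083 / (1 − 1.0107083^−84) = $253.55.
Total paid = 84 × $253.55 = $21,298.20; interest = $21,298.20 − $14,000 = $7,298.20.

$7,298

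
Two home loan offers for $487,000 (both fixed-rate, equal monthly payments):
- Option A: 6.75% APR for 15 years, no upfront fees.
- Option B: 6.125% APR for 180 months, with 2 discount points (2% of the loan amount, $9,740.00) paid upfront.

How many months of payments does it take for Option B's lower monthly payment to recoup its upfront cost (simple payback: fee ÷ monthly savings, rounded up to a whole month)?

59 months

Option A: at 6.75% the monthly rate is 0.0056250, so the payment is 487,000 × 0.0056250 / (1 − 1.0056250^−180) = $4,309.51.
Option B: monthly rate = 6.125%/12 = 0.0051042; payment = 487,000 × 0.0051042 / (1 − (1+0.0051042)^−180) = $4,142.54.
Monthly savings = $4,309.51 − $4,142.54 = $166.97.
Break-even = $9,740.00 / $166.97 = 58.33 → 59 months.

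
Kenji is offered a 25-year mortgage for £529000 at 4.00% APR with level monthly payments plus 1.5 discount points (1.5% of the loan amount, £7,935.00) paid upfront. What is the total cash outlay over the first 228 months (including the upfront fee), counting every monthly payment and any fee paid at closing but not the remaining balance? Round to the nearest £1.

£644,570

At 4.00% the monthly rate is 0.0033333, so the payment is 529,000 × 0.0033333 / (1 − 1.0033333^−300) = £2,792.26.
Total outlay = 228 × £2,792.26 + £7,935.00 = £644,570.28.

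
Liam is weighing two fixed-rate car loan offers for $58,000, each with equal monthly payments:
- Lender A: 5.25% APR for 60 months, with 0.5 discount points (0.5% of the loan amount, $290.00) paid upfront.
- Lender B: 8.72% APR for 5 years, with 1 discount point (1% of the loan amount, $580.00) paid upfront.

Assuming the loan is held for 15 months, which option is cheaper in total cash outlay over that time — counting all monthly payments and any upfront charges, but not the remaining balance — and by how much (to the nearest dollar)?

Lender A: at 5.25% the monthly rate is 0.0043750, so the payment is 58,000 × 0.0043750 / (1 − 1.0043750^−60) = $1,101.19.
Lender B: at 8.72% the monthly rate is 0.0072667, so the payment is 58,000 × 0.0072667 / (1 − 1.0072667^−60) = $1,196.12.
Over 15 months: Lender A costs 15 × $1,101.19 + $290.00 = $16,807.85; Lender B costs 15 × $1,196.12 + $580.00 = $18,521.80.
Lender A is cheaper by $18,521.80 − $16,807.85 = $1,713.95.

Lender A by $1,714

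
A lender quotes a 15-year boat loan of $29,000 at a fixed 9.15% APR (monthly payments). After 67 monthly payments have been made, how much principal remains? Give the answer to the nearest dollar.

$22,421

With monthly rate i = 9.15%/12 = 0.0076250, the balance after k of n payments is P · [(1+i)^n − (1+i)^k] / [(1+i)^n − 1].
(1+0.0076250)^180 = 3.92471521 and (1+0.0076250)^67 = 1.66352215, so the balance is 29,000 × (3.92471521 − 1.66352215) / (3.92471521 − 1) = $22,420.85.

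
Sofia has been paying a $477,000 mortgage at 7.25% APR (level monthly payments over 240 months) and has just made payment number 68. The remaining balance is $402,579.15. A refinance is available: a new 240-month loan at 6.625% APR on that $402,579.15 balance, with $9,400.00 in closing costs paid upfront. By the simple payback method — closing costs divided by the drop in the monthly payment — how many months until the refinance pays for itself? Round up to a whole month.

13 months

Current payment = 477,000 × 7.25%/12 / (1 − (1+0.0060417)^−240) = $3,770.09.
Refinanced payment = 402,579.15 × 0.0055208 / (1 − (1+0.0055208)^−240) = $3,031.22.
Monthly savings = $3,770.09 − $3,031.22 = $738.87.
Break-even = $9,400.00 / $738.87 = 12.72 → 13 months.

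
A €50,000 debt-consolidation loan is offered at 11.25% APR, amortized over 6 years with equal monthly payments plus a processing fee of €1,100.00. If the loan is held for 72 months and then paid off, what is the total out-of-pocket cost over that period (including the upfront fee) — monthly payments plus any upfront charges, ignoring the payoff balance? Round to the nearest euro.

At 11.25% the monthly rate is 0.0093750, so the payment is 50,000 × 0.0093750 / (1 − 1.0093750^−72) = €958.12.
Total outlay = 72 × €958.12 + €1,100.00 = €70,084.64.

€70,085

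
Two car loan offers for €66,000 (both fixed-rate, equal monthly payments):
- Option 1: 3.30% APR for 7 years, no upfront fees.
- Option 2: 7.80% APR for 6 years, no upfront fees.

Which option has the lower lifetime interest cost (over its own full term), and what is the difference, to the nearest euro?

Option 1: at 3.30% the monthly rate is 0.0027500, so the payment is 66,000 × 0.0027500 / (1 − 1.0027500^−84) = €881.03.
Total interest on Option 1 = 84 × €881.03 − €66,000 = €8,006.52.
Option 2: monthly rate = 7.8%/12 = 0.0065000; payment = 66,000 × 0.0065000 / (1 − (1+0.0065000)^−72) = €1,150.76.
Total interest on Option 2 = 72 × €1,150.76 − €66,000 = €16,854.72.
Option 1 is lower by €8,848.20.

Option 1 by €8,848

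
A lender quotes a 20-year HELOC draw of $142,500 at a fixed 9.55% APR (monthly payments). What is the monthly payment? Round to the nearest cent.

$1,332.94

At 9.55% the monthly rate is 0.0079583, so the payment is 142,500 × 0.0079583 / (1 − 1.0079583^−240) = $1,332.94.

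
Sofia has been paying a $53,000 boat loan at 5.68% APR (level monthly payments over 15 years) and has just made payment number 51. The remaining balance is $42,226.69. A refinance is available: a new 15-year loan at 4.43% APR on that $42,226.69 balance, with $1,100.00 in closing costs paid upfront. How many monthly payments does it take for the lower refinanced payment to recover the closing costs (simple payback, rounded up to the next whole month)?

10 months

Current payment = 53,000 × 5.68%/12 / (1 − (1+0.0047333)^−180) = $438.13.
Refinanced payment = 42,226.69 × 0.0036917 / (1 − (1+0.0036917)^−180) = $321.52.
Monthly savings = $438.13 − $321.52 = $116.61.
Break-even = $1,100.00 / $116.61 = 9.43 → 10 months.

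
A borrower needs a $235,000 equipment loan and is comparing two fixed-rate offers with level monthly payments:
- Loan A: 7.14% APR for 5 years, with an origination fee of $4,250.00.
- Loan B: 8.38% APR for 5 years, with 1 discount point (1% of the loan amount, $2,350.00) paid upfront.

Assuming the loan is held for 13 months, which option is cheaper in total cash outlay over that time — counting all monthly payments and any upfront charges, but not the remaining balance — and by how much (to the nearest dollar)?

Loan B by $93

Loan A: at 7.14% the monthly rate is 0.0059500, so the payment is 235,000 × 0.0059500 / (1 − 1.0059500^−60) = $4,668.82.
Loan B: monthly rate = 8.38%/12 = 0.0069833; payment = 235,000 × 0.0069833 / (1 − (1+0.0069833)^−60) = $4,807.80.
Over 13 months: Loan A costs 13 × $4,668.82 + $4,250.00 = $64,944.66; Loan B costs 13 × $4,807.80 + $2,350.00 = $64,851.40.
Loan B is cheaper by $64,944.66 − $64,851.40 = $93.26.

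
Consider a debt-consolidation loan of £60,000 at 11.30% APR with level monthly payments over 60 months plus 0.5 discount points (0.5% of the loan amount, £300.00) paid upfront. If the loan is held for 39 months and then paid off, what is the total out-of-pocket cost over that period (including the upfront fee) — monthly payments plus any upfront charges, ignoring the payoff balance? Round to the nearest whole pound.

£51,528

At 11.30% the monthly rate is 0.0094167, so the payment is 60,000 × 0.0094167 / (1 − 1.0094167^−60) = £1,313.54.
Total outlay = 39 × £1,313.54 + £300.00 = £51,528.06.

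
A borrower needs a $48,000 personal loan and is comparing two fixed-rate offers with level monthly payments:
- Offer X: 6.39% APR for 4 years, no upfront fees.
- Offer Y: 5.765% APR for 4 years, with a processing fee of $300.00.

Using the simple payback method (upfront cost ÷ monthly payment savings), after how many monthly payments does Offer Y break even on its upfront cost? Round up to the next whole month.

Offer X: at 6.39% the monthly rate is 0.0053250, so the payment is 48,000 × 0.0053250 / (1 − 1.0053250^−48) = $1,135.88.
Offer Y: monthly rate = 5.765%/12 = 0.0048042; payment = 48,000 × 0.0048042 / (1 − (1+0.0048042)^−48) = $1,122.12.
Monthly savings = $1,135.88 − $1,122.12 = $13.76.
Break-even = $300.00 / $13.76 = 21.80 → 22 months.

22 months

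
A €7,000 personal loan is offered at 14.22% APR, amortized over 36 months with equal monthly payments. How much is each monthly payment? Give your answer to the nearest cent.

€239.99

Monthly rate = 14.22%/12 = 0.0118500; payment = 7,000 × 0.0118500 / (1 − (1+0.0118500)^−36) = €239.99.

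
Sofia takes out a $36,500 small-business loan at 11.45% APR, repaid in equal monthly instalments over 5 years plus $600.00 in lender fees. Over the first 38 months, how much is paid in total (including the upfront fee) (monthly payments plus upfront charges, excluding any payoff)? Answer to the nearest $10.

$31,070

Monthly rate = 11.45%/12 = 0.0095417; payment = 36,500 × 0.0095417 / (1 − (1+0.0095417)^−60) = $801.81.
Total outlay = 38 × $801.81 + $600.00 = $31,068.78.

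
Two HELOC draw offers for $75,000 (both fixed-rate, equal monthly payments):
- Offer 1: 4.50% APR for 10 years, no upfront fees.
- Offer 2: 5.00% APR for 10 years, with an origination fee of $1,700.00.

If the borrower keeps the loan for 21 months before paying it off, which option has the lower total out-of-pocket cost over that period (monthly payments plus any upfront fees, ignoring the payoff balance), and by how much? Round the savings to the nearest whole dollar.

Offer 1 by $2,082

Offer 1: at 4.50% the monthly rate is 0.0037500, so the payment is 75,000 × 0.0037500 / (1 − 1.0037500^−120) = $777.29.
Offer 2: monthly rate = 5%/12 = 0.0041667; payment = 75,000 × 0.0041667 / (1 − (1+0.0041667)^−120) = $795.49.
Over 21 months: Offer 1 costs 21 × $777.29 = $16,323.09; Offer 2 costs 21 × $795.49 + $1,700.00 = $18,405.29.
Offer 1 is cheaper by $18,405.29 − $16,323.09 = $2,082.20.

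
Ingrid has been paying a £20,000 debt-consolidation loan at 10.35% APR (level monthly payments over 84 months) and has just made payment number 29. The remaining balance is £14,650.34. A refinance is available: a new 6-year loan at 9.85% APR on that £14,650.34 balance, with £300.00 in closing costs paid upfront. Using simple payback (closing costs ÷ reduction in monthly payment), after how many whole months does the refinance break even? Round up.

5 months

Current payment = 20,000 × 10.35%/12 / (1 − (1+0.0086250)^−84) = £335.65.
Refinanced payment = 14,650.34 × 0.0082083 / (1 − (1+0.0082083)^−72) = £270.30.
Monthly savings = £335.65 − £270.30 = £65.35.
Break-even = £300.00 / £65.35 = 4.59 → 5 months.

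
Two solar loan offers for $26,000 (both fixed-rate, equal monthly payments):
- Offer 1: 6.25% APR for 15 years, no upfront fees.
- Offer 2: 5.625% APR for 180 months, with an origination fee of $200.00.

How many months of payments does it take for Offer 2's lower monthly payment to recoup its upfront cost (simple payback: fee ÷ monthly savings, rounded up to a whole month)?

Offer 1: monthly rate = 6.25%/12 = 0.0052083; payment = 26,000 × 0.0052083 / (1 − (1+0.0052083)^−180) = $222.93.
Offer 2: at 5.625% the monthly rate is 0.0046875, so the payment is 26,000 × 0.0046875 / (1 − 1.0046875^−180) = $214.17.
Monthly savings = $222.93 − $214.17 = $8.76.
Break-even = $200.00 / $8.76 = 22.83 → 23 months.

23 months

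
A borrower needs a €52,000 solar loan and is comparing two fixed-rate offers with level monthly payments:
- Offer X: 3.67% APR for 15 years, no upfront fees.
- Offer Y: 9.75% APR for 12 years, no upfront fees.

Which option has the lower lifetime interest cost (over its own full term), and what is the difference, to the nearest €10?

Offer X: at 3.67% the monthly rate is 0.0030583, so the payment is 52,000 × 0.0030583 / (1 − 1.0030583^−180) = €376.10.
Total interest on Offer X = 180 × €376.10 − €52,000 = €15,698.00.
Offer Y: monthly rate = 9.75%/12 = 0.0081250; payment = 52,000 × 0.0081250 / (1 − (1+0.0081250)^−144) = €613.95.
Total interest on Offer Y = 144 × €613.95 − €52,000 = €36,408.80.
Offer X is lower by €20,710.80.

Offer X by €20,710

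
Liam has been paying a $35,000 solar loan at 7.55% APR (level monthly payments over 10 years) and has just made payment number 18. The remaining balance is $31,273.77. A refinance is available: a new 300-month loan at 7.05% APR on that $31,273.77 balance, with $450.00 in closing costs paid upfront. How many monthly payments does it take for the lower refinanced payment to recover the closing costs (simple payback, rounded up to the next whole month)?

3 months

Current payment = 35,000 × 7.55%/12 / (1 − (1+0.0062917)^−120) = $416.37.
Refinanced payment = 31,273.77 × 0.0058750 / (1 − (1+0.0058750)^−300) = $222.04.
Monthly savings = $416.37 − $222.04 = $194.33.
Break-even = $450.00 / $194.33 = 2.32 → 3 months.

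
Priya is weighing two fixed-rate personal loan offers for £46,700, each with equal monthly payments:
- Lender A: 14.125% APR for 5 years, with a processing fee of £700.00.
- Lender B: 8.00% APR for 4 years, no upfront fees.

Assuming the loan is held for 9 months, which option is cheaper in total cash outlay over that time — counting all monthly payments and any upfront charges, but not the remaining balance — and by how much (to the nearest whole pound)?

Lender B by £246

Lender A: at 14.125% the monthly rate is 0.0117708, so the payment is 46,700 × 0.0117708 / (1 − 1.0117708^−60) = £1,089.66.
Lender B: at 8.00% the monthly rate is 0.0066667, so the payment is 46,700 × 0.0066667 / (1 − 1.0066667^−48) = £1,140.08.
Over 9 months: Lender A costs 9 × £1,089.66 + £700.00 = £10,506.94; Lender B costs 9 × £1,140.08 = £10,260.72.
Lender B is cheaper by £10,506.94 − £10,260.72 = £246.22.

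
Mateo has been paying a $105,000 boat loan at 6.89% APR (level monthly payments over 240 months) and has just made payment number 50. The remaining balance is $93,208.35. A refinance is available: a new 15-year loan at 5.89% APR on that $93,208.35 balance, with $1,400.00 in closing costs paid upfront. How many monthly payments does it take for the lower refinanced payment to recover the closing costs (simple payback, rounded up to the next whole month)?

Current payment = 105,000 × 6.89%/12 / (1 − (1+0.0057417)^−240) = $807.15.
Refinanced payment = 93,208.35 × 0.0049083 / (1 − (1+0.0049083)^−180) = $781.02.
Monthly savings = $807.15 − $781.02 = $26.13.
Break-even = $1,400.00 / $26.13 = 53.58 → 54 months.

54 months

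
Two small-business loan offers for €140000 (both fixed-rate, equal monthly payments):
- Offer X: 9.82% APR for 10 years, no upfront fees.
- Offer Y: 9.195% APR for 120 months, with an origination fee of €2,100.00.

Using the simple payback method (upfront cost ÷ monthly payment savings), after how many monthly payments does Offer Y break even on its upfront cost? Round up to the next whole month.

Offer X: at 9.82% the monthly rate is 0.0081833, so the payment is 140,000 × 0.0081833 / (1 − 1.0081833^−120) = €1,836.18.
Offer Y: at 9.195% the monthly rate is 0.0076625, so the payment is 140,000 × 0.0076625 / (1 − 1.0076625^−120) = €1,788.27.
Monthly savings = €1,836.18 − €1,788.27 = €47.91.
Break-even = €2,100.00 / €47.91 = 43.83 → 44 months.

44 months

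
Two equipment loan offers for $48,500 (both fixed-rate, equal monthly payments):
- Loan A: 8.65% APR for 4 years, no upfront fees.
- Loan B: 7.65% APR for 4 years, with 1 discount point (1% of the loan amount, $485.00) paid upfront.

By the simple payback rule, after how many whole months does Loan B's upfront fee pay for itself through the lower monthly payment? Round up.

Loan A: at 8.65% the monthly rate is 0.0072083, so the payment is 48,500 × 0.0072083 / (1 − 1.0072083^−48) = $1,198.88.
Loan B: monthly rate = 7.65%/12 = 0.0063750; payment = 48,500 × 0.0063750 / (1 − (1+0.0063750)^−48) = $1,176.07.
Monthly savings = $1,198.88 − $1,176.07 = $22.81.
Break-even = $485.00 / $22.81 = 21.26 → 22 months.

22 months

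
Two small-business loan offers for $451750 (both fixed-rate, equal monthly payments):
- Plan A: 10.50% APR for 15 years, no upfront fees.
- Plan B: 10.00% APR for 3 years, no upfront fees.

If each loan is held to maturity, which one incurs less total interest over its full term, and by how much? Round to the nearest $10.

Plan B by $374,090

Plan A: at 10.50% the monthly rate is 0.0087500, so the payment is 451,750 × 0.0087500 / (1 − 1.0087500^−180) = $4,993.64.
Total interest on Plan A = 180 × $4,993.64 − $451,750 = $447,105.20.
Plan B: at 10.00% the monthly rate is 0.0083333, so the payment is 451,750 × 0.0083333 / (1 − 1.0083333^−36) = $14,576.70.
Total interest on Plan B = 36 × $14,576.70 − $451,750 = $73,011.20.
Plan B is lower by $374,094.00.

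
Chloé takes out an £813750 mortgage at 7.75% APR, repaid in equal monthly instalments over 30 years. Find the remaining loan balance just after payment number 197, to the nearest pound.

With monthly rate i = 7.75%/12 = 0.0064583, the balance after k of n payments is P · [(1+i)^n − (1+i)^k] / [(1+i)^n − 1].
(1+0.0064583)^360 = 10.15051413 and (1+0.0064583)^197 = 3.55445174, so the balance is 813,750 × (10.15051413 − 3.55445174) / (10.15051413 − 1) = £586,584.06.

£586,584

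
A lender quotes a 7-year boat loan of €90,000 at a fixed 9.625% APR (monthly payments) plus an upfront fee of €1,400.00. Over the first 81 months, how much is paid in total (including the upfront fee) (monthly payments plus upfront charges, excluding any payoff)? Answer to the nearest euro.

€121,015

Monthly rate = 9.625%/12 = 0.0080208; payment = 90,000 × 0.0080208 / (1 − (1+0.0080208)^−84) = €1,476.73.
Total outlay = 81 × €1,476.73 + €1,400.00 = €121,015.13.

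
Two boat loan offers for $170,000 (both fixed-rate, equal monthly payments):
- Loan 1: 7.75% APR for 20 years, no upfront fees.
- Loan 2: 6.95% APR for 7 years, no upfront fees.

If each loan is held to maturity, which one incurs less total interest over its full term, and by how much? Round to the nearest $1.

Loan 1: at 7.75% the monthly rate is 0.0064583, so the payment is 170,000 × 0.0064583 / (1 − 1.0064583^−240) = $1,395.61.
Total interest on Loan 1 = 240 × $1,395.61 − $170,000 = $164,946.40.
Loan 2: monthly rate = 6.95%/12 = 0.0057917; payment = 170,000 × 0.0057917 / (1 − (1+0.0057917)^−84) = $2,561.60.
Total interest on Loan 2 = 84 × $2,561.60 − $170,000 = $45,174.40.
Loan 2 is lower by $119,772.00.

Loan 2 by $119,772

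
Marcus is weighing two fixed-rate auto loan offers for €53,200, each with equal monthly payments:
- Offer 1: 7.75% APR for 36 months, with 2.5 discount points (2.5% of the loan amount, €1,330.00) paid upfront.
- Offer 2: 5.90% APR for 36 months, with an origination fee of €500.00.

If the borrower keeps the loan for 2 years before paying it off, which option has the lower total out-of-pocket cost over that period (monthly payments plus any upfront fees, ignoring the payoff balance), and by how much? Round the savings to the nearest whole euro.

Offer 2 by €1,908

Offer 1: monthly rate = 7.75%/12 = 0.0064583; payment = 53,200 × 0.0064583 / (1 − (1+0.0064583)^−36) = €1,660.97.
Offer 2: monthly rate = 5.9%/12 = 0.0049167; payment = 53,200 × 0.0049167 / (1 − (1+0.0049167)^−36) = €1,616.04.
Over 24 months: Offer 1 costs 24 × €1,660.97 + €1,330.00 = €41,193.28; Offer 2 costs 24 × €1,616.04 + €500.00 = €39,284.96.
Offer 2 is cheaper by €41,193.28 − €39,284.96 = €1,908.32.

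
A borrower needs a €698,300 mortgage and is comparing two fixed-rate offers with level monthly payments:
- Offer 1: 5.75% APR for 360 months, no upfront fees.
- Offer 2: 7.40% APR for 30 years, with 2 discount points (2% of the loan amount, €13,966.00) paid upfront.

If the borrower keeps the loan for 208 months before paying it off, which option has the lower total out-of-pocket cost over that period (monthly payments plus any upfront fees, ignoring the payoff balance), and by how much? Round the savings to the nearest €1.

Offer 1: at 5.75% the monthly rate is 0.0047917, so the payment is 698,300 × 0.0047917 / (1 − 1.0047917^−360) = €4,075.09.
Offer 2: monthly rate = 7.4%/12 = 0.0061667; payment = 698,300 × 0.0061667 / (1 − (1+0.0061667)^−360) = €4,834.89.
Over 208 months: Offer 1 costs 208 × €4,075.09 = €847,618.72; Offer 2 costs 208 × €4,834.89 + €13,966.00 = €1,019,623.12.
Offer 1 is cheaper by €1,019,623.12 − €847,618.72 = €172,004.40.

Offer 1 by €172,004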